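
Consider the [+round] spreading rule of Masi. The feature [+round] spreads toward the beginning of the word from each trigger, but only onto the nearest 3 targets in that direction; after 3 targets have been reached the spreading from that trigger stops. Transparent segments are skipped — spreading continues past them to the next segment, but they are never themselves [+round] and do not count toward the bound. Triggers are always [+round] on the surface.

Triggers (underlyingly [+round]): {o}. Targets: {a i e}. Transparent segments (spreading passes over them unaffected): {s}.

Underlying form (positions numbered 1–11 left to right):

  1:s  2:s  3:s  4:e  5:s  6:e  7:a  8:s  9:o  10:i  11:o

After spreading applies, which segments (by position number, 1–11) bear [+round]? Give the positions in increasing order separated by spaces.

From /o/ at 9 leftward: 8 /s/ transparent; 7 /a/ → [+round]; 6 /e/ → [+round]; 5 /s/ transparent; 4 /e/ → [+round]; bound reached.
From /o/ at 11 leftward: 10 /i/ → [+round]; 9 /o/ is itself a trigger — this domain ends here.

4 6 7 9 10 11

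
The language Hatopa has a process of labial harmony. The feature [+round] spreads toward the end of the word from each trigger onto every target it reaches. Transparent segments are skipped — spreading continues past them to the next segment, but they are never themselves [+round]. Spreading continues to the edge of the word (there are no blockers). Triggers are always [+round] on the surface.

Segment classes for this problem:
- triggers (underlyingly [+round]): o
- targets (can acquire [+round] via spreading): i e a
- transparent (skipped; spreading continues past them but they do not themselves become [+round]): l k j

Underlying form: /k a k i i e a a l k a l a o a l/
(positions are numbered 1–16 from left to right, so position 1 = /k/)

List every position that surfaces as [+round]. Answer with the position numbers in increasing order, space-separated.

14 15

From /o/ at 14 rightward: 15 /a/ → [+round]; 16 /l/ transparent; word edge.
Targets with no active source: positions 2 4 5 6 7 8 11 13 stay [-round].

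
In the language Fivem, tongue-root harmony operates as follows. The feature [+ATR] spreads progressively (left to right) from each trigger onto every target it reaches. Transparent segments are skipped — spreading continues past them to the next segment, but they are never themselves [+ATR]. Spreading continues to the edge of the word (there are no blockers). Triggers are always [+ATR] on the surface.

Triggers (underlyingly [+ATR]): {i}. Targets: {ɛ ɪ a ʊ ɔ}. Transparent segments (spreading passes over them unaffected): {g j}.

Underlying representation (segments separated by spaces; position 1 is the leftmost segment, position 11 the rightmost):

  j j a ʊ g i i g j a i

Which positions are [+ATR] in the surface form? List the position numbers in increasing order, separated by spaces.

6 7 10 11

From /i/ at 6 rightward: 7 /i/ is itself a trigger — this domain ends here.
From /i/ at 7 rightward: 8 /g/ transparent; 9 /j/ transparent; 10 /a/ → [+ATR]; 11 /i/ is itself a trigger — this domain ends here.
From /i/ at 11 rightward: word edge.
Targets with no active source: positions 3 4 stay [-ATR].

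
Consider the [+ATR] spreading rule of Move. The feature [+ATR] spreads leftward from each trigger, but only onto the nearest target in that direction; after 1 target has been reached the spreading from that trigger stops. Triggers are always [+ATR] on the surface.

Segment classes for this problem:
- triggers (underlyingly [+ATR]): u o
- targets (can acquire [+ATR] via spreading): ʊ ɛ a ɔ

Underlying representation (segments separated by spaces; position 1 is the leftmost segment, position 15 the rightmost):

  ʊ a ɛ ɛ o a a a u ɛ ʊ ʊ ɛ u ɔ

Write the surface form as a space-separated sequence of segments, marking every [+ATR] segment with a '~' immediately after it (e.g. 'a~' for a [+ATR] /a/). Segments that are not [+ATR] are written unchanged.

From /o/ at 5 leftward: 4 /ɛ/ → [+ATR]; bound reached.
From /u/ at 9 leftward: 8 /a/ → [+ATR]; bound reached.
From /u/ at 14 leftward: 13 /ɛ/ → [+ATR]; bound reached.
Targets with no active source: positions 1 2 3 6 7 10 11 12 15 stay [-ATR].
[+ATR] positions on the surface: 4 5 8 9 13 14.

ʊ a ɛ ɛ~ o~ a a a~ u~ ɛ ʊ ʊ ɛ~ u~ ɔ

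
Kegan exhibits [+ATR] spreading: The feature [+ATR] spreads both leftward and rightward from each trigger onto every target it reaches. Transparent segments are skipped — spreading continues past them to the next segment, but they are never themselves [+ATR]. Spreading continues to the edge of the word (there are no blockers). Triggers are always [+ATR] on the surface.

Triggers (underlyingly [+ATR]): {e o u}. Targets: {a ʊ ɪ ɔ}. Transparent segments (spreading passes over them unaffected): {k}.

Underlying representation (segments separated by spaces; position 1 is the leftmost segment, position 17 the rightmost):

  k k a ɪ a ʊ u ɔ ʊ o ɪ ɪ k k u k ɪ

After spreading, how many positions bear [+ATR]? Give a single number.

12

From /u/ at 7 rightward: 8 /ɔ/ → [+ATR]; 9 /ʊ/ → [+ATR]; 10 /o/ is itself a trigger — this domain ends here.
From /u/ at 7 leftward: 6 /ʊ/ → [+ATR]; 5 /a/ → [+ATR]; 4 /ɪ/ → [+ATR]; 3 /a/ → [+ATR]; 2 /k/ transparent; 1 /k/ transparent; word edge.
From /o/ at 10 rightward: 11 /ɪ/ → [+ATR]; 12 /ɪ/ → [+ATR]; 13 /k/ transparent; 14 /k/ transparent; 15 /u/ is itself a trigger — this domain ends here.
From /o/ at 10 leftward: 9 /ʊ/ → [+ATR]; 8 /ɔ/ → [+ATR]; 7 /u/ is itself a trigger — this domain ends here.
From /u/ at 15 rightward: 16 /k/ transparent; 17 /ɪ/ → [+ATR]; word edge.
From /u/ at 15 leftward: 14 /k/ transparent; 13 /k/ transparent; 12 /ɪ/ → [+ATR]; 11 /ɪ/ → [+ATR]; 10 /o/ is itself a trigger — this domain ends here.
[+ATR] positions on the surface: 3 4 5 6 7 8 9 10 11 12 15 17.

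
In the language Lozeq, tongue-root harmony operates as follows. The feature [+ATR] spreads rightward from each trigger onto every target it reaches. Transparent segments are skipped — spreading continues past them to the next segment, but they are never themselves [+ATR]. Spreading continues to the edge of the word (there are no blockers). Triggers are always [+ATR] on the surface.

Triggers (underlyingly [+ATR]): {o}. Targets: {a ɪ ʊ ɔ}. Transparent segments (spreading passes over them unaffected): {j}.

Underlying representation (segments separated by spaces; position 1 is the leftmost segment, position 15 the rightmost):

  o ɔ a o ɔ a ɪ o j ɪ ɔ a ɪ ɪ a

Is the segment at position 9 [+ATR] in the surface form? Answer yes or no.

From /o/ at 1 rightward: 2 /ɔ/ → [+ATR]; 3 /a/ → [+ATR]; 4 /o/ is itself a trigger — this domain ends here.
From /o/ at 4 rightward: 5 /ɔ/ → [+ATR]; 6 /a/ → [+ATR]; 7 /ɪ/ → [+ATR]; 8 /o/ is itself a trigger — this domain ends here.
From /o/ at 8 rightward: 9 /j/ transparent; 10 /ɪ/ → [+ATR]; 11 /ɔ/ → [+ATR]; 12 /a/ → [+ATR]; 13 /ɪ/ → [+ATR]; 14 /ɪ/ → [+ATR]; 15 /a/ → [+ATR]; word edge.
[+ATR] positions on the surface: 1 2 3 4 5 6 7 8 10 11 12 13 14 15.

no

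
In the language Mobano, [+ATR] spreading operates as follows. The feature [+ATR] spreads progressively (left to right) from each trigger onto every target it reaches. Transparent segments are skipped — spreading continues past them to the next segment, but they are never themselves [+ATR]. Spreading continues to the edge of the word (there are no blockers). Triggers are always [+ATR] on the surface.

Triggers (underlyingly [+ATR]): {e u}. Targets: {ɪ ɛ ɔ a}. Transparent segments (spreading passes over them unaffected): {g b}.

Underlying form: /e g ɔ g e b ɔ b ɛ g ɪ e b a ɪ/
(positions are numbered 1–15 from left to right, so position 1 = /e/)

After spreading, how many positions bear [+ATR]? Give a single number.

9

From /e/ at 1 rightward: 2 /g/ transparent; 3 /ɔ/ → [+ATR]; 4 /g/ transparent; 5 /e/ is itself a trigger — this domain ends here.
From /e/ at 5 rightward: 6 /b/ transparent; 7 /ɔ/ → [+ATR]; 8 /b/ transparent; 9 /ɛ/ → [+ATR]; 10 /g/ transparent; 11 /ɪ/ → [+ATR]; 12 /e/ is itself a trigger — this domain ends here.
From /e/ at 12 rightward: 13 /b/ transparent; 14 /a/ → [+ATR]; 15 /ɪ/ → [+ATR]; word edge.
[+ATR] positions on the surface: 1 3 5 7 9 11 12 14 15.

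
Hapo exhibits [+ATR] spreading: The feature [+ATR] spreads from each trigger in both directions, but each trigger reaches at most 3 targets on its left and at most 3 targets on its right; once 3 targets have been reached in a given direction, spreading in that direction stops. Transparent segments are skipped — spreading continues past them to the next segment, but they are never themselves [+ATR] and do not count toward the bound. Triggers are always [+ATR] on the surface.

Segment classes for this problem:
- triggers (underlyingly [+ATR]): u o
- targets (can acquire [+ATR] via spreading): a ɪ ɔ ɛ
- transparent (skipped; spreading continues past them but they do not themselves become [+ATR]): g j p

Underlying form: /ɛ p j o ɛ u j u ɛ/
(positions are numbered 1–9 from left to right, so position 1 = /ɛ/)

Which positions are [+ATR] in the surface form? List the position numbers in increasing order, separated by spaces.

1 4 5 6 8 9

From /o/ at 4 rightward: 5 /ɛ/ → [+ATR]; 6 /u/ is itself a trigger — this domain ends here.
From /o/ at 4 leftward: 3 /j/ transparent; 2 /p/ transparent; 1 /ɛ/ → [+ATR]; word edge.
From /u/ at 6 rightward: 7 /j/ transparent; 8 /u/ is itself a trigger — this domain ends here.
From /u/ at 6 leftward: 5 /ɛ/ → [+ATR]; 4 /o/ is itself a trigger — this domain ends here.
From /u/ at 8 rightward: 9 /ɛ/ → [+ATR]; word edge.
From /u/ at 8 leftward: 7 /j/ transparent; 6 /u/ is itself a trigger — this domain ends here.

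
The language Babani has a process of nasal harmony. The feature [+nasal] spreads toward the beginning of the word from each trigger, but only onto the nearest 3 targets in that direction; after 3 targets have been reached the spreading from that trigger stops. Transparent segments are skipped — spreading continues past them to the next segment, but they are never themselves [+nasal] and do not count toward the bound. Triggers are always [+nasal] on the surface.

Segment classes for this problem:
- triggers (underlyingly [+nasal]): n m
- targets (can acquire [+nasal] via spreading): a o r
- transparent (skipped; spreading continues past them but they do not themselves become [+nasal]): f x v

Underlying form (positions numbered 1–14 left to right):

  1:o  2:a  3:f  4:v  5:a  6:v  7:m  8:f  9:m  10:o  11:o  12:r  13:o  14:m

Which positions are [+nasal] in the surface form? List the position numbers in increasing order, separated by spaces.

From /m/ at 7 leftward: 6 /v/ transparent; 5 /a/ → [+nasal]; 4 /v/ transparent; 3 /f/ transparent; 2 /a/ → [+nasal]; 1 /o/ → [+nasal]; bound reached.
From /m/ at 9 leftward: 8 /f/ transparent; 7 /m/ is itself a trigger — this domain ends here.
From /m/ at 14 leftward: 13 /o/ → [+nasal]; 12 /r/ → [+nasal]; 11 /o/ → [+nasal]; bound reached.
Target with no active source: position 10 stays [-nasal].

1 2 5 7 9 11 12 13 14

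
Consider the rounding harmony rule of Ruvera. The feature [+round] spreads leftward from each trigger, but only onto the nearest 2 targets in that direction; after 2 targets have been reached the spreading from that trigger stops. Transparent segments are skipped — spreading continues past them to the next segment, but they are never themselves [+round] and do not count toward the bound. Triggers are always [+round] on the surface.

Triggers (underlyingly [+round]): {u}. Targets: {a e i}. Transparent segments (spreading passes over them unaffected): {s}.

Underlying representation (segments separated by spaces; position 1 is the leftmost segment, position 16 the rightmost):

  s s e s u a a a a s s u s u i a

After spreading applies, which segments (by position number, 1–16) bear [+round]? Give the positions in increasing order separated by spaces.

From /u/ at 5 leftward: 4 /s/ transparent; 3 /e/ → [+round]; 2 /s/ transparent; 1 /s/ transparent; word edge.
From /u/ at 12 leftward: 11 /s/ transparent; 10 /s/ transparent; 9 /a/ → [+round]; 8 /a/ → [+round]; bound reached.
From /u/ at 14 leftward: 13 /s/ transparent; 12 /u/ is itself a trigger — this domain ends here.
Targets with no active source: positions 6 7 15 16 stay [-round].

3 5 8 9 12 14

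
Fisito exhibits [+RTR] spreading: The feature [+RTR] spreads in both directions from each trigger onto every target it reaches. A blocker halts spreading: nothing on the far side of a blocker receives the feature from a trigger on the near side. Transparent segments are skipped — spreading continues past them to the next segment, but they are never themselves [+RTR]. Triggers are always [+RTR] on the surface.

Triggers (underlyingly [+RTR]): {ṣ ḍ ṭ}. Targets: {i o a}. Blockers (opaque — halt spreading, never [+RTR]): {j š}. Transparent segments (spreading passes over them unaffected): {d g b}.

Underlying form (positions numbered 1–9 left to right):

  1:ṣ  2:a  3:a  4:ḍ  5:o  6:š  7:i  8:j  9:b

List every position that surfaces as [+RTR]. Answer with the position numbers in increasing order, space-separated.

1 2 3 4 5

From /ṣ/ at 1 rightward: 2 /a/ → [+RTR]; 3 /a/ → [+RTR]; 4 /ḍ/ is itself a trigger — this domain ends here.
From /ṣ/ at 1 leftward: word edge.
From /ḍ/ at 4 rightward: 5 /o/ → [+RTR]; 6 /š/ blocks.
From /ḍ/ at 4 leftward: 3 /a/ → [+RTR]; 2 /a/ → [+RTR]; 1 /ṣ/ is itself a trigger — this domain ends here.
Target with no active source: position 7 stays [-emphatic].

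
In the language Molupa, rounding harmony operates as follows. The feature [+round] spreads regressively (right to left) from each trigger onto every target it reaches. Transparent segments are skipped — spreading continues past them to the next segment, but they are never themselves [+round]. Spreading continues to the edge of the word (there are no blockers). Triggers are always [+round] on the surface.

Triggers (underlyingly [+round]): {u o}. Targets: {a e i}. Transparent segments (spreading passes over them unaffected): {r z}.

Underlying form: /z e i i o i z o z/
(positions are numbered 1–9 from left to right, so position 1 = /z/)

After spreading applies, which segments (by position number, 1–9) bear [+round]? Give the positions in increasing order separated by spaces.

From /o/ at 5 leftward: 4 /i/ → [+round]; 3 /i/ → [+round]; 2 /e/ → [+round]; 1 /z/ transparent; word edge.
From /o/ at 8 leftward: 7 /z/ transparent; 6 /i/ → [+round]; 5 /o/ is itself a trigger — this domain ends here.

2 3 4 5 6 8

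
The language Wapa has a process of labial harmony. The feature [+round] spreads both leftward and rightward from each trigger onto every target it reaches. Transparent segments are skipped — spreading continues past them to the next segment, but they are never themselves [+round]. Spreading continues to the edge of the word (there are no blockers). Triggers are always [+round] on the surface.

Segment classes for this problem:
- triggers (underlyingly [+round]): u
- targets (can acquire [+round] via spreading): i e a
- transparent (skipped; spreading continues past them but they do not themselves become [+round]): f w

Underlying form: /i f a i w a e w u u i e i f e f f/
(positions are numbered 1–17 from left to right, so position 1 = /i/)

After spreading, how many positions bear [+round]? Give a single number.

11

From /u/ at 9 rightward: 10 /u/ is itself a trigger — this domain ends here.
From /u/ at 9 leftward: 8 /w/ transparent; 7 /e/ → [+round]; 6 /a/ → [+round]; 5 /w/ transparent; 4 /i/ → [+round]; 3 /a/ → [+round]; 2 /f/ transparent; 1 /i/ → [+round]; word edge.
From /u/ at 10 rightward: 11 /i/ → [+round]; 12 /e/ → [+round]; 13 /i/ → [+round]; 14 /f/ transparent; 15 /e/ → [+round]; 16 /f/ transparent; 17 /f/ transparent; word edge.
From /u/ at 10 leftward: 9 /u/ is itself a trigger — this domain ends here.
[+round] positions on the surface: 1 3 4 6 7 9 10 11 12 13 15.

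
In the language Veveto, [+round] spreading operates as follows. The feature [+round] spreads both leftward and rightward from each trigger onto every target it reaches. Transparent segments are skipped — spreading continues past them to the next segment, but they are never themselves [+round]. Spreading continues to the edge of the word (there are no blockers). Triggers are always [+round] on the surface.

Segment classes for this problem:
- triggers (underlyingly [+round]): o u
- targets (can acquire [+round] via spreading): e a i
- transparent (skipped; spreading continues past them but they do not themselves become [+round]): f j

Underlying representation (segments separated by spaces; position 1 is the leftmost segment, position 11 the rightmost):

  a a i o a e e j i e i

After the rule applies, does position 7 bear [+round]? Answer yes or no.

yes

From /o/ at 4 rightward: 5 /a/ → [+round]; 6 /e/ → [+round]; 7 /e/ → [+round]; 8 /j/ transparent; 9 /i/ → [+round]; 10 /e/ → [+round]; 11 /i/ → [+round]; word edge.
From /o/ at 4 leftward: 3 /i/ → [+round]; 2 /a/ → [+round]; 1 /a/ → [+round]; word edge.
[+round] positions on the surface: 1 2 3 4 5 6 7 9 10 11.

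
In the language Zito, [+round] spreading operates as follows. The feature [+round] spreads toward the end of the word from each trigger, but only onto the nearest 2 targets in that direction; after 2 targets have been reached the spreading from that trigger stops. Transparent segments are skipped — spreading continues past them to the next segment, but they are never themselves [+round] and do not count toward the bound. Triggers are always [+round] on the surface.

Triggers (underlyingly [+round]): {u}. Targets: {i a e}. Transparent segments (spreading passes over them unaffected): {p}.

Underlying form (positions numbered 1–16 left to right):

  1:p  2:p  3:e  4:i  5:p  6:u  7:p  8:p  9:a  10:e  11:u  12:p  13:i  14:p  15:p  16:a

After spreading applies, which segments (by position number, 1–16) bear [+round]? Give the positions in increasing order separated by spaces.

From /u/ at 6 rightward: 7 /p/ transparent; 8 /p/ transparent; 9 /a/ → [+round]; 10 /e/ → [+round]; bound reached.
From /u/ at 11 rightward: 12 /p/ transparent; 13 /i/ → [+round]; 14 /p/ transparent; 15 /p/ transparent; 16 /a/ → [+round]; bound reached.
Targets with no active source: positions 3 4 stay [-round].

6 9 10 11 13 16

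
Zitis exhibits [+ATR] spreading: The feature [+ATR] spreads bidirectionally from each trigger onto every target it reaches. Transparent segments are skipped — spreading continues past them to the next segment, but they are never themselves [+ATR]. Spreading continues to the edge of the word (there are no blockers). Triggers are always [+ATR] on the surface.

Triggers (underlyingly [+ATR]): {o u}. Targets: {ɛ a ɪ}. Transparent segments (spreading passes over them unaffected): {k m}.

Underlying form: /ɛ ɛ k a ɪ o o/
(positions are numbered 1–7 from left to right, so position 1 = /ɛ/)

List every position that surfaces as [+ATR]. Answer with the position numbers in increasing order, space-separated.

1 2 4 5 6 7

From /o/ at 6 rightward: 7 /o/ is itself a trigger — this domain ends here.
From /o/ at 6 leftward: 5 /ɪ/ → [+ATR]; 4 /a/ → [+ATR]; 3 /k/ transparent; 2 /ɛ/ → [+ATR]; 1 /ɛ/ → [+ATR]; word edge.
From /o/ at 7 rightward: word edge.
From /o/ at 7 leftward: 6 /o/ is itself a trigger — this domain ends here.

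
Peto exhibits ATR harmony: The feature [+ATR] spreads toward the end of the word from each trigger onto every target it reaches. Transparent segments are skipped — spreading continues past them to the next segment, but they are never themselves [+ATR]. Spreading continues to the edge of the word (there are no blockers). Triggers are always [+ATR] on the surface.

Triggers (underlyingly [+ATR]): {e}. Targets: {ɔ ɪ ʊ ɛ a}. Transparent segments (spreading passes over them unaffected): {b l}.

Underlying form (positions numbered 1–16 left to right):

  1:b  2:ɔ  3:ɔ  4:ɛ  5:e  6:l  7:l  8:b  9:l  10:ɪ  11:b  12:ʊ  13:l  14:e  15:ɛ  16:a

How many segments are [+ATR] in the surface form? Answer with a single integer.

6

From /e/ at 5 rightward: 6 /l/ transparent; 7 /l/ transparent; 8 /b/ transparent; 9 /l/ transparent; 10 /ɪ/ → [+ATR]; 11 /b/ transparent; 12 /ʊ/ → [+ATR]; 13 /l/ transparent; 14 /e/ is itself a trigger — this domain ends here.
From /e/ at 14 rightward: 15 /ɛ/ → [+ATR]; 16 /a/ → [+ATR]; word edge.
Targets with no active source: positions 2 3 4 stay [-ATR].
[+ATR] positions on the surface: 5 10 12 14 15 16.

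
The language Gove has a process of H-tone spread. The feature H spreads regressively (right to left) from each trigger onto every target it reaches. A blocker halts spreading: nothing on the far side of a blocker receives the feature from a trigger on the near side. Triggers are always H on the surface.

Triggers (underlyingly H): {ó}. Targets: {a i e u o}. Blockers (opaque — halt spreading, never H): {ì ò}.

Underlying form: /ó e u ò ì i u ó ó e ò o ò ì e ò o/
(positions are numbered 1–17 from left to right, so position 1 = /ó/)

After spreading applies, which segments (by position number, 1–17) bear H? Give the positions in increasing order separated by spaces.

1 6 7 8 9

From /ó/ at 1 leftward: word edge.
From /ó/ at 8 leftward: 7 /u/ → H; 6 /i/ → H; 5 /ì/ blocks.
From /ó/ at 9 leftward: 8 /ó/ is itself a trigger — this domain ends here.
Targets with no active source: positions 2 3 10 12 15 17 stay [-high tone].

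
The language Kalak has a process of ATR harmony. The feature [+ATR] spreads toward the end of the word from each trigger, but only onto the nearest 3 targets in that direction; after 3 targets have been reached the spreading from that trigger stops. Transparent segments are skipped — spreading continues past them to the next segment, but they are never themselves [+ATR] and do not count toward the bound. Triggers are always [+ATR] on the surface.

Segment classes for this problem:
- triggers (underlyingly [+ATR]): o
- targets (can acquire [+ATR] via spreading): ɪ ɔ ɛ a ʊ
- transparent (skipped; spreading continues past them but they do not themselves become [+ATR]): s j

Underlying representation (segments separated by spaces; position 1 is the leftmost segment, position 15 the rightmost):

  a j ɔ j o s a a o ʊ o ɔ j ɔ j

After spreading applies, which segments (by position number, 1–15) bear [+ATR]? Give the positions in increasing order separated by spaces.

From /o/ at 5 rightward: 6 /s/ transparent; 7 /a/ → [+ATR]; 8 /a/ → [+ATR]; 9 /o/ is itself a trigger — this domain ends here.
From /o/ at 9 rightward: 10 /ʊ/ → [+ATR]; 11 /o/ is itself a trigger — this domain ends here.
From /o/ at 11 rightward: 12 /ɔ/ → [+ATR]; 13 /j/ transparent; 14 /ɔ/ → [+ATR]; 15 /j/ transparent; word edge.
Targets with no active source: positions 1 3 stay [-ATR].

5 7 8 9 10 11 12 14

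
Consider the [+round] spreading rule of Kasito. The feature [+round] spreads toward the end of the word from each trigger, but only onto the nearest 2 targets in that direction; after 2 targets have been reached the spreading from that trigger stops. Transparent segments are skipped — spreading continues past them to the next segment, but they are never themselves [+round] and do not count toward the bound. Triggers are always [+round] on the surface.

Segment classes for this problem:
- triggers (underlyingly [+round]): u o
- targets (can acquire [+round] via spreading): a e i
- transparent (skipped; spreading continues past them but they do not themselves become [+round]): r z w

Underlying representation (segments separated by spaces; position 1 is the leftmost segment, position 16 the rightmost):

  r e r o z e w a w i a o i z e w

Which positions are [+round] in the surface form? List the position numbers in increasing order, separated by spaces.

4 6 8 12 13 15

From /o/ at 4 rightward: 5 /z/ transparent; 6 /e/ → [+round]; 7 /w/ transparent; 8 /a/ → [+round]; bound reached.
From /o/ at 12 rightward: 13 /i/ → [+round]; 14 /z/ transparent; 15 /e/ → [+round]; bound reached.
Targets with no active source: positions 2 10 11 stay [-round].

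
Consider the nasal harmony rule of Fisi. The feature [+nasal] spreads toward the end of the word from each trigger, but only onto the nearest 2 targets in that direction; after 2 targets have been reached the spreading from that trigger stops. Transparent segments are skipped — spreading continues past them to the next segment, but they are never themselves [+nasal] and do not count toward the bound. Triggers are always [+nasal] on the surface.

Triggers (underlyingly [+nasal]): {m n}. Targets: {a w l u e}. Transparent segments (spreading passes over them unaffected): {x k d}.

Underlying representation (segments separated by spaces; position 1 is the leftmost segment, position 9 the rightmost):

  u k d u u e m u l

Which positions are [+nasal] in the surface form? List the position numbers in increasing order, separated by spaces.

From /m/ at 7 rightward: 8 /u/ → [+nasal]; 9 /l/ → [+nasal]; bound reached.
Targets with no active source: positions 1 4 5 6 stay [-nasal].

7 8 9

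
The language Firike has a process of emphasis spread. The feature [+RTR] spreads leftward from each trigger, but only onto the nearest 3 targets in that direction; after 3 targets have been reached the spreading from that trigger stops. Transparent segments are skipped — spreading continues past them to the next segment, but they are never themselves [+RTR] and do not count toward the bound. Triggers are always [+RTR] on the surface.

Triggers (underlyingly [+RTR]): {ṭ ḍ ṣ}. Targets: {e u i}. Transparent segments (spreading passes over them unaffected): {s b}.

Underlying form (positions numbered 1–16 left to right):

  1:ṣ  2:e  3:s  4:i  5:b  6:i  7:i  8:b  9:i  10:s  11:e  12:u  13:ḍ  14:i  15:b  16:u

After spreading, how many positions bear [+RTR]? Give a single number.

5

From /ṣ/ at 1 leftward: word edge.
From /ḍ/ at 13 leftward: 12 /u/ → [+RTR]; 11 /e/ → [+RTR]; 10 /s/ transparent; 9 /i/ → [+RTR]; bound reached.
Targets with no active source: positions 2 4 6 7 14 16 stay [-emphatic].
[+RTR] positions on the surface: 1 9 11 12 13.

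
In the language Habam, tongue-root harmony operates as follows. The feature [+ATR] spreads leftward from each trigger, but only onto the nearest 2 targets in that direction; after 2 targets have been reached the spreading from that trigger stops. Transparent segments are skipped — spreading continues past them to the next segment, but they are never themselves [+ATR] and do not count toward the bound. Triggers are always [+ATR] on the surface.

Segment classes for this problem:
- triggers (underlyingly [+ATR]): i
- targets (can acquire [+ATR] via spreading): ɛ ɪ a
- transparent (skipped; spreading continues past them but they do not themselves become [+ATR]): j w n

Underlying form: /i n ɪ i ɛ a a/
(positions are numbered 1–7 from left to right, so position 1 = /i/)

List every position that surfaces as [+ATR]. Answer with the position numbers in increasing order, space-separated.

1 3 4

From /i/ at 1 leftward: word edge.
From /i/ at 4 leftward: 3 /ɪ/ → [+ATR]; 2 /n/ transparent; 1 /i/ is itself a trigger — this domain ends here.
Targets with no active source: positions 5 6 7 stay [-ATR].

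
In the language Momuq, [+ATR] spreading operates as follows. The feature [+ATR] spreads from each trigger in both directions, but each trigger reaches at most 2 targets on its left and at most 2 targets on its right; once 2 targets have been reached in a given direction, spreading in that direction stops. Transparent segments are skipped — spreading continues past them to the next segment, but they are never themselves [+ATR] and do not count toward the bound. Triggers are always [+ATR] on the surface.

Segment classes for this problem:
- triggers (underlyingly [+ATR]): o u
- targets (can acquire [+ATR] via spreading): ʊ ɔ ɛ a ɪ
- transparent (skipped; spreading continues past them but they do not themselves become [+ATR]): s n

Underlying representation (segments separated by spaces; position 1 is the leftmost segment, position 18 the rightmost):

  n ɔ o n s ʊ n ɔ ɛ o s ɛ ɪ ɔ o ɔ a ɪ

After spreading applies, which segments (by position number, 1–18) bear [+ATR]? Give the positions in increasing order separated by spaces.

2 3 6 8 9 10 12 13 14 15 16 17

From /o/ at 3 rightward: 4 /n/ transparent; 5 /s/ transparent; 6 /ʊ/ → [+ATR]; 7 /n/ transparent; 8 /ɔ/ → [+ATR]; bound reached.
From /o/ at 3 leftward: 2 /ɔ/ → [+ATR]; 1 /n/ transparent; word edge.
From /o/ at 10 rightward: 11 /s/ transparent; 12 /ɛ/ → [+ATR]; 13 /ɪ/ → [+ATR]; bound reached.
From /o/ at 10 leftward: 9 /ɛ/ → [+ATR]; 8 /ɔ/ → [+ATR]; bound reached.
From /o/ at 15 rightward: 16 /ɔ/ → [+ATR]; 17 /a/ → [+ATR]; bound reached.
From /o/ at 15 leftward: 14 /ɔ/ → [+ATR]; 13 /ɪ/ → [+ATR]; bound reached.
Target with no active source: position 18 stays [-ATR].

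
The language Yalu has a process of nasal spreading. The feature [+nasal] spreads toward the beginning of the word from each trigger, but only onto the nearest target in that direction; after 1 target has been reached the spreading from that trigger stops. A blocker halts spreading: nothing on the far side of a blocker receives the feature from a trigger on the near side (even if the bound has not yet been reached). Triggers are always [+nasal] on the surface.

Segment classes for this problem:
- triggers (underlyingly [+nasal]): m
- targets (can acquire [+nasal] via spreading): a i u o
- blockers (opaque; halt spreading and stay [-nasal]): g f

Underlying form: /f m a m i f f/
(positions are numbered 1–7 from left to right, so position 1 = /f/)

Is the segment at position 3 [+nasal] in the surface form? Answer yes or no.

From /m/ at 2 leftward: 1 /f/ blocks.
From /m/ at 4 leftward: 3 /a/ → [+nasal]; bound reached.
Target with no active source: position 5 stays [-nasal].
[+nasal] positions on the surface: 2 3 4.

yes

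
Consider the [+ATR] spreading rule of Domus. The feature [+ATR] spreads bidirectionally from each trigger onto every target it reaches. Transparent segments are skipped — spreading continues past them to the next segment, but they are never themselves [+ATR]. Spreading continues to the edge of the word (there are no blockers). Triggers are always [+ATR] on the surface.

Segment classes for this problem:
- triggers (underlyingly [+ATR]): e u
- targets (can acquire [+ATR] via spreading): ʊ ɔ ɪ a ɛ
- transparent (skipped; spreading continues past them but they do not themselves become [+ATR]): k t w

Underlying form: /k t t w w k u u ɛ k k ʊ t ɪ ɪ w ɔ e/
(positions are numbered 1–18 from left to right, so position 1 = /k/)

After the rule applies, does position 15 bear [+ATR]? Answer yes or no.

yes

From /u/ at 7 rightward: 8 /u/ is itself a trigger — this domain ends here.
From /u/ at 7 leftward: 6 /k/ transparent; 5 /w/ transparent; 4 /w/ transparent; 3 /t/ transparent; 2 /t/ transparent; 1 /k/ transparent; word edge.
From /u/ at 8 rightward: 9 /ɛ/ → [+ATR]; 10 /k/ transparent; 11 /k/ transparent; 12 /ʊ/ → [+ATR]; 13 /t/ transparent; 14 /ɪ/ → [+ATR]; 15 /ɪ/ → [+ATR]; 16 /w/ transparent; 17 /ɔ/ → [+ATR]; 18 /e/ is itself a trigger — this domain ends here.
From /u/ at 8 leftward: 7 /u/ is itself a trigger — this domain ends here.
From /e/ at 18 rightward: word edge.
From /e/ at 18 leftward: 17 /ɔ/ → [+ATR]; 16 /w/ transparent; 15 /ɪ/ → [+ATR]; 14 /ɪ/ → [+ATR]; 13 /t/ transparent; 12 /ʊ/ → [+ATR]; 11 /k/ transparent; 10 /k/ transparent; 9 /ɛ/ → [+ATR]; 8 /u/ is itself a trigger — this domain ends here.
[+ATR] positions on the surface: 7 8 9 12 14 15 17 18.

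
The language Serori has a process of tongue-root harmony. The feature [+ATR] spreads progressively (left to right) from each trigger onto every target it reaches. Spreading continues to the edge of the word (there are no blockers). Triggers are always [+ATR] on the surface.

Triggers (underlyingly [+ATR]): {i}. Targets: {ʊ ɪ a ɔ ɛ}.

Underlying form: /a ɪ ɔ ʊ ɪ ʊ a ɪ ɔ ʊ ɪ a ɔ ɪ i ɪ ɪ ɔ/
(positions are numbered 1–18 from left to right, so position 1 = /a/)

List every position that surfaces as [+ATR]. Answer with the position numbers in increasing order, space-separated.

From /i/ at 15 rightward: 16 /ɪ/ → [+ATR]; 17 /ɪ/ → [+ATR]; 18 /ɔ/ → [+ATR]; word edge.
Targets with no active source: positions 1 2 3 4 5 6 7 8 9 10 11 12 13 14 stay [-ATR].

15 16 17 18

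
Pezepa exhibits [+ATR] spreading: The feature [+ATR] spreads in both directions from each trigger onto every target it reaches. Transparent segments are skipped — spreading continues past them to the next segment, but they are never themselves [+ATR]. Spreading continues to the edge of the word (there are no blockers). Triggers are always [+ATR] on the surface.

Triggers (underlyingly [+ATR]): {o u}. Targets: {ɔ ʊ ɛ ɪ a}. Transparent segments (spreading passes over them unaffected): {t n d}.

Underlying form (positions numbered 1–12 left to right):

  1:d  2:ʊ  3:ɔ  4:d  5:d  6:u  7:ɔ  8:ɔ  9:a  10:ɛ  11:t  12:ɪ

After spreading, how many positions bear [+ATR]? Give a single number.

8

From /u/ at 6 rightward: 7 /ɔ/ → [+ATR]; 8 /ɔ/ → [+ATR]; 9 /a/ → [+ATR]; 10 /ɛ/ → [+ATR]; 11 /t/ transparent; 12 /ɪ/ → [+ATR]; word edge.
From /u/ at 6 leftward: 5 /d/ transparent; 4 /d/ transparent; 3 /ɔ/ → [+ATR]; 2 /ʊ/ → [+ATR]; 1 /d/ transparent; word edge.
[+ATR] positions on the surface: 2 3 6 7 8 9 10 12.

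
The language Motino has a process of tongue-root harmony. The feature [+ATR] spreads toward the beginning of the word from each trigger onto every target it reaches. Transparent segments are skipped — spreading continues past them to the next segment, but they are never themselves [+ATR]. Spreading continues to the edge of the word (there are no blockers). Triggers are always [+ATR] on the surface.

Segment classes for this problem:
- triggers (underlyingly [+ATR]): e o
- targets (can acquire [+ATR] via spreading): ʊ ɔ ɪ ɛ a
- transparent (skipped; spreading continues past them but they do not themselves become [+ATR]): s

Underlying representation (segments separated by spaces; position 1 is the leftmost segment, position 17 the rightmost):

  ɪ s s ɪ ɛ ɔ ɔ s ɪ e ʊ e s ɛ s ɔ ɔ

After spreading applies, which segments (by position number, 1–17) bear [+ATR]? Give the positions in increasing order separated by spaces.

From /e/ at 10 leftward: 9 /ɪ/ → [+ATR]; 8 /s/ transparent; 7 /ɔ/ → [+ATR]; 6 /ɔ/ → [+ATR]; 5 /ɛ/ → [+ATR]; 4 /ɪ/ → [+ATR]; 3 /s/ transparent; 2 /s/ transparent; 1 /ɪ/ → [+ATR]; word edge.
From /e/ at 12 leftward: 11 /ʊ/ → [+ATR]; 10 /e/ is itself a trigger — this domain ends here.
Targets with no active source: positions 14 16 17 stay [-ATR].

1 4 5 6 7 9 10 11 12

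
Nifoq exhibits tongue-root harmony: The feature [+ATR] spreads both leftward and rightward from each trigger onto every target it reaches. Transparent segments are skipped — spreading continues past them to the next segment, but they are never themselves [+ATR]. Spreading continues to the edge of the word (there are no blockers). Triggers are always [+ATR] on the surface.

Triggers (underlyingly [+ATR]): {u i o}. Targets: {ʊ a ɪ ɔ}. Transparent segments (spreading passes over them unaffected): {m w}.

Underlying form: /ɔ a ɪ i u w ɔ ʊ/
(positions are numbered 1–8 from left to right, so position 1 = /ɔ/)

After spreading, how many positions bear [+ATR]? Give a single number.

7

From /i/ at 4 rightward: 5 /u/ is itself a trigger — this domain ends here.
From /i/ at 4 leftward: 3 /ɪ/ → [+ATR]; 2 /a/ → [+ATR]; 1 /ɔ/ → [+ATR]; word edge.
From /u/ at 5 rightward: 6 /w/ transparent; 7 /ɔ/ → [+ATR]; 8 /ʊ/ → [+ATR]; word edge.
From /u/ at 5 leftward: 4 /i/ is itself a trigger — this domain ends here.
[+ATR] positions on the surface: 1 2 3 4 5 7 8.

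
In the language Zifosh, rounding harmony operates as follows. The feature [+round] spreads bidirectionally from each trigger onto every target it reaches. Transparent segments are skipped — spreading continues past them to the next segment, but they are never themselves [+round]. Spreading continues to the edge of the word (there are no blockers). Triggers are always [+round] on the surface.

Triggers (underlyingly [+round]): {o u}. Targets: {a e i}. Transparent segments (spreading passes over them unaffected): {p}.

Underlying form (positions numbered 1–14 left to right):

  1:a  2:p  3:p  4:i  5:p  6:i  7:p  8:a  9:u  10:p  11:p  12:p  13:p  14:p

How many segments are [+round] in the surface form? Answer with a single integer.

From /u/ at 9 rightward: 10 /p/ transparent; 11 /p/ transparent; 12 /p/ transparent; 13 /p/ transparent; 14 /p/ transparent; word edge.
From /u/ at 9 leftward: 8 /a/ → [+round]; 7 /p/ transparent; 6 /i/ → [+round]; 5 /p/ transparent; 4 /i/ → [+round]; 3 /p/ transparent; 2 /p/ transparent; 1 /a/ → [+round]; word edge.
[+round] positions on the surface: 1 4 6 8 9.

5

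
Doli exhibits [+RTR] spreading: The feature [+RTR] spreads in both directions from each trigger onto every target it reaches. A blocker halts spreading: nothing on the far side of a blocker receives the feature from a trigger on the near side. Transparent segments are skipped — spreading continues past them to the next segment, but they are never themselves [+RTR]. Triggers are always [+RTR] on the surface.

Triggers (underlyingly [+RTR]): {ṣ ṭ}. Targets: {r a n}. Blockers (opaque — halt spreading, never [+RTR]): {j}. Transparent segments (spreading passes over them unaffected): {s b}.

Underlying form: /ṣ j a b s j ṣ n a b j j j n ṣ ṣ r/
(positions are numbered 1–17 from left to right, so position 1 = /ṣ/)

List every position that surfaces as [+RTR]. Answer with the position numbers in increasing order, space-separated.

1 7 8 9 14 15 16 17

From /ṣ/ at 1 rightward: 2 /j/ blocks.
From /ṣ/ at 1 leftward: word edge.
From /ṣ/ at 7 rightward: 8 /n/ → [+RTR]; 9 /a/ → [+RTR]; 10 /b/ transparent; 11 /j/ blocks.
From /ṣ/ at 7 leftward: 6 /j/ blocks.
From /ṣ/ at 15 rightward: 16 /ṣ/ is itself a trigger — this domain ends here.
From /ṣ/ at 15 leftward: 14 /n/ → [+RTR]; 13 /j/ blocks.
From /ṣ/ at 16 rightward: 17 /r/ → [+RTR]; word edge.
From /ṣ/ at 16 leftward: 15 /ṣ/ is itself a trigger — this domain ends here.
Target with no active source: position 3 stays [-emphatic].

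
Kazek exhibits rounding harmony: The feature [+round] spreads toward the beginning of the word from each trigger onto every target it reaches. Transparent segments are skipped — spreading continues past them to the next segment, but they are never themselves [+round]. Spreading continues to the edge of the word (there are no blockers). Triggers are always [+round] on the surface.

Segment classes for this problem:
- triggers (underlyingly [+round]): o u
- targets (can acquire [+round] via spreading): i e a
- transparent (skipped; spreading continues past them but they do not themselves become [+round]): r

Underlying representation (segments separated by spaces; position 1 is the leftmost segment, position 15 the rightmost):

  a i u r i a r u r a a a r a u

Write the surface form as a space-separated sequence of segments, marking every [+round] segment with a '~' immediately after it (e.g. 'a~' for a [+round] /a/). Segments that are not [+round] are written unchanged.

From /u/ at 3 leftward: 2 /i/ → [+round]; 1 /a/ → [+round]; word edge.
From /u/ at 8 leftward: 7 /r/ transparent; 6 /a/ → [+round]; 5 /i/ → [+round]; 4 /r/ transparent; 3 /u/ is itself a trigger — this domain ends here.
From /u/ at 15 leftward: 14 /a/ → [+round]; 13 /r/ transparent; 12 /a/ → [+round]; 11 /a/ → [+round]; 10 /a/ → [+round]; 9 /r/ transparent; 8 /u/ is itself a trigger — this domain ends here.
[+round] positions on the surface: 1 2 3 5 6 8 10 11 12 14 15.

a~ i~ u~ r i~ a~ r u~ r a~ a~ a~ r a~ u~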